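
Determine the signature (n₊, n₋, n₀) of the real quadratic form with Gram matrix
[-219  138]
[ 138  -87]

Answer: (0, 2, 0)

Derivation:
step 0: pivot -219 → sign −
step 1: pivot -3/73 → sign −
signature = (0, 2, 0)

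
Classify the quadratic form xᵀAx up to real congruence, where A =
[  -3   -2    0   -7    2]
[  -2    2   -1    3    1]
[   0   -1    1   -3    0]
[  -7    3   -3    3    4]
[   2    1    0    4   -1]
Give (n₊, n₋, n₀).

Answer: (4, 1, 0)

Derivation:
step 0: pivot -3 → sign −
step 1: pivot 10/3 → sign +
step 2: pivot 7/10 → sign +
step 3: pivot 1 → sign +
step 4: pivot 2/7 → sign +
signature = (4, 1, 0)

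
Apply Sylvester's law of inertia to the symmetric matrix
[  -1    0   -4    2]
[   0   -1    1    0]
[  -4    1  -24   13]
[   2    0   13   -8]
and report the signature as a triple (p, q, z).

step 0: pivot -1 → sign −
step 1: pivot -1 → sign −
step 2: pivot -7 → sign −
step 3: pivot -3/7 → sign −
signature = (0, 4, 0)

Answer: (0, 4, 0)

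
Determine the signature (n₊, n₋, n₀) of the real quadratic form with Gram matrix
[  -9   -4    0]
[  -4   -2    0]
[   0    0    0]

step 0: pivot -9 → sign −
step 1: pivot -2/9 → sign −
step 2: row/col 2 already zero → sign 0
signature = (0, 2, 1)

Answer: (0, 2, 1)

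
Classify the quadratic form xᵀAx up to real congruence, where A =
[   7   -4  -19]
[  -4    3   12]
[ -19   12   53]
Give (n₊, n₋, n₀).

Answer: (2, 1, 0)

Derivation:
step 0: pivot 7 → sign +
step 1: pivot 5/7 → sign +
step 2: pivot -2/5 → sign −
signature = (2, 1, 0)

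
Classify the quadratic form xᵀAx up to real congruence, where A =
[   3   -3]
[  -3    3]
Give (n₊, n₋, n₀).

Answer: (1, 0, 1)

Derivation:
step 0: pivot 3 → sign +
step 1: row/col 1 already zero → sign 0
signature = (1, 0, 1)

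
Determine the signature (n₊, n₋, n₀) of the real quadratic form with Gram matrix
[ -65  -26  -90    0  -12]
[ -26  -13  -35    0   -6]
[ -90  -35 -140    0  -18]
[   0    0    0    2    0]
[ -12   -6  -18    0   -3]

Answer: (1, 4, 0)

Derivation:
step 0: pivot -65 → sign −
step 1: pivot -13/5 → sign −
step 2: pivot -15 → sign −
step 3: pivot 2 → sign +
step 4: pivot -3/845 → sign −
signature = (1, 4, 0)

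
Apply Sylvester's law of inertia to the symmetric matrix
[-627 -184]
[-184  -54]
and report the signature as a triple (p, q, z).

Answer: (0, 2, 0)

Derivation:
step 0: pivot -627 → sign −
step 1: pivot -2/627 → sign −
signature = (0, 2, 0)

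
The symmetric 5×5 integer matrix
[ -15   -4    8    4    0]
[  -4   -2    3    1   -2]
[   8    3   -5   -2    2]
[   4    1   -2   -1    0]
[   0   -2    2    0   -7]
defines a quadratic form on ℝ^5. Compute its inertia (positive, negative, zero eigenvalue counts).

step 0: pivot -15 → sign −
step 1: pivot -14/15 → sign −
step 2: pivot 1/14 → sign +
step 3: pivot -3 → sign −
step 4: row/col 4 already zero → sign 0
signature = (1, 3, 1)

Answer: (1, 3, 1)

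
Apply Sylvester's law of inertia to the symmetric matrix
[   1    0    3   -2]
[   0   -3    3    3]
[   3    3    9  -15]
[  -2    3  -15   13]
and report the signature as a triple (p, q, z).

Answer: (2, 1, 1)

Derivation:
step 0: pivot 1 → sign +
step 1: pivot -3 → sign −
step 2: pivot 3 → sign +
step 3: row/col 3 already zero → sign 0
signature = (2, 1, 1)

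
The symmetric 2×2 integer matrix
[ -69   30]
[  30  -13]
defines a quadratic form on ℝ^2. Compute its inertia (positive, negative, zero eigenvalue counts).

Answer: (1, 1, 0)

Derivation:
step 0: pivot -69 → sign −
step 1: pivot 1/23 → sign +
signature = (1, 1, 0)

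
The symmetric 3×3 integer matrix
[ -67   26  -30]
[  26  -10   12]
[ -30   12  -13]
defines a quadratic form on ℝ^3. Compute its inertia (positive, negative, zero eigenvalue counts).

step 0: pivot -67 → sign −
step 1: pivot 6/67 → sign +
step 2: pivot -1 → sign −
signature = (1, 2, 0)

Answer: (1, 2, 0)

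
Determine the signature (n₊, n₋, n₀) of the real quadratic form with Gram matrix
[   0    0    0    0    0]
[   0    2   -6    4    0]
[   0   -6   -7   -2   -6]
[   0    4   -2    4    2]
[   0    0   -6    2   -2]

step 0: pivot 2 → sign +
step 1: pivot -25 → sign −
step 2: pivot -14/25 → sign −
step 3: pivot 2/7 → sign +
step 4: row/col 4 already zero → sign 0
signature = (2, 2, 1)

Answer: (2, 2, 1)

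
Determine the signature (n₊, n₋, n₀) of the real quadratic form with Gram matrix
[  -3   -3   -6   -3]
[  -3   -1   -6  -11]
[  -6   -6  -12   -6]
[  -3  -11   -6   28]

step 0: pivot -3 → sign −
step 1: pivot 2 → sign +
step 2: pivot -1 → sign −
step 3: row/col 3 already zero → sign 0
signature = (1, 2, 1)

Answer: (1, 2, 1)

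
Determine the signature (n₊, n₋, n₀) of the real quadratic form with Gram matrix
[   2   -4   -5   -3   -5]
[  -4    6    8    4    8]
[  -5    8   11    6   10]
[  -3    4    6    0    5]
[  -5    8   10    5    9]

Answer: (2, 3, 0)

Derivation:
step 0: pivot 2 → sign +
step 1: pivot -2 → sign −
step 2: pivot 1/2 → sign +
step 3: pivot -3 → sign −
step 4: pivot -2 → sign −
signature = (2, 3, 0)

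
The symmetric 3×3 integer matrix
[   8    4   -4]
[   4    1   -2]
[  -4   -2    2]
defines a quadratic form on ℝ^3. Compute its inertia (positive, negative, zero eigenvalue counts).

step 0: pivot 8 → sign +
step 1: pivot -1 → sign −
step 2: row/col 2 already zero → sign 0
signature = (1, 1, 1)

Answer: (1, 1, 1)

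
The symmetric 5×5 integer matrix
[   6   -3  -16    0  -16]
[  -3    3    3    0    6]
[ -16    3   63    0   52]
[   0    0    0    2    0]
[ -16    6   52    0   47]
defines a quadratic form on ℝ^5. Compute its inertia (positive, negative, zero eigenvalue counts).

Answer: (4, 1, 0)

Derivation:
step 0: pivot 6 → sign +
step 1: pivot 3/2 → sign +
step 2: pivot 11/3 → sign +
step 3: pivot 2 → sign +
step 4: pivot -3/11 → sign −
signature = (4, 1, 0)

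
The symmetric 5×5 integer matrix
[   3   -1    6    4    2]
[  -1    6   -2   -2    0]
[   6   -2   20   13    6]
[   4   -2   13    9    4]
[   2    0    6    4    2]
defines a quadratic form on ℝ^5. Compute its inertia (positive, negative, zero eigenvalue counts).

Answer: (5, 0, 0)

Derivation:
step 0: pivot 3 → sign +
step 1: pivot 17/3 → sign +
step 2: pivot 8 → sign +
step 3: pivot 63/136 → sign +
step 4: pivot 2/63 → sign +
signature = (5, 0, 0)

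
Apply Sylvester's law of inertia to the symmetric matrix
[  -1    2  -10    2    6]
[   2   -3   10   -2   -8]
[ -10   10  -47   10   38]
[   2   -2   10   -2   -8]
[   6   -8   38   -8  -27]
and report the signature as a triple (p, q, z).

Answer: (2, 3, 0)

Derivation:
step 0: pivot -1 → sign −
step 1: pivot 1 → sign +
step 2: pivot -47 → sign −
step 3: pivot 6/47 → sign +
step 4: pivot -1/3 → sign −
signature = (2, 3, 0)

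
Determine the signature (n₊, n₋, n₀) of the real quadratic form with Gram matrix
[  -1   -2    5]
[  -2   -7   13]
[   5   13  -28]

Answer: (0, 2, 1)

Derivation:
step 0: pivot -1 → sign −
step 1: pivot -3 → sign −
step 2: row/col 2 already zero → sign 0
signature = (0, 2, 1)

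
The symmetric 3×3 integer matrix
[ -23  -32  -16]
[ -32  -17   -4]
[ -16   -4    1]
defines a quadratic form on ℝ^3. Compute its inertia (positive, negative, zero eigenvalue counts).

Answer: (2, 1, 0)

Derivation:
step 0: pivot -23 → sign −
step 1: pivot 633/23 → sign +
step 2: pivot 3/211 → sign +
signature = (2, 1, 0)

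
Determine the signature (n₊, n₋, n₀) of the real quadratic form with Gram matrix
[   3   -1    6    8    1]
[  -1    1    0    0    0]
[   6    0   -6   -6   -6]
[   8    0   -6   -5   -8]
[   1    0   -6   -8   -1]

Answer: (4, 1, 0)

Derivation:
step 0: pivot 3 → sign +
step 1: pivot 2/3 → sign +
step 2: pivot -24 → sign −
step 3: pivot 1/2 → sign +
step 4: pivot 3/4 → sign +
signature = (4, 1, 0)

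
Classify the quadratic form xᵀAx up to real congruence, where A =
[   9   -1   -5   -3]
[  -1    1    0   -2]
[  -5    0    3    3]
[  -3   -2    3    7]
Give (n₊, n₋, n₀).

Answer: (2, 1, 1)

Derivation:
step 0: pivot 9 → sign +
step 1: pivot 8/9 → sign +
step 2: pivot -1/8 → sign −
step 3: row/col 3 already zero → sign 0
signature = (2, 1, 1)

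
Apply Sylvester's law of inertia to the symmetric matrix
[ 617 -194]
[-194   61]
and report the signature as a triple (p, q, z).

Answer: (2, 0, 0)

Derivation:
step 0: pivot 617 → sign +
step 1: pivot 1/617 → sign +
signature = (2, 0, 0)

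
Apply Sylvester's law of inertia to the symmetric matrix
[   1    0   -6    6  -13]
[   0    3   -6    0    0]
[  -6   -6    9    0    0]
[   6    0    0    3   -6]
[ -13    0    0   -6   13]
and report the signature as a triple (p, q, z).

Answer: (3, 1, 1)

Derivation:
step 0: pivot 1 → sign +
step 1: pivot 3 → sign +
step 2: pivot -39 → sign −
step 3: pivot 3/13 → sign +
step 4: row/col 4 already zero → sign 0
signature = (3, 1, 1)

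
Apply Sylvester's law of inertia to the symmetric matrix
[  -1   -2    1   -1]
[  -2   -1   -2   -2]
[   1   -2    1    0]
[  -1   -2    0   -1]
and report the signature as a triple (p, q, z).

step 0: pivot -1 → sign −
step 1: pivot 3 → sign +
step 2: pivot -10/3 → sign −
step 3: pivot 3/10 → sign +
signature = (2, 2, 0)

Answer: (2, 2, 0)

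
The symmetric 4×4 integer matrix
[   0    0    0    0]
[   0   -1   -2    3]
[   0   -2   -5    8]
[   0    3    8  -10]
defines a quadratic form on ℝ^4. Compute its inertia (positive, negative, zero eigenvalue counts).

step 0: pivot -1 → sign −
step 1: pivot -1 → sign −
step 2: pivot 3 → sign +
step 3: row/col 3 already zero → sign 0
signature = (1, 2, 1)

Answer: (1, 2, 1)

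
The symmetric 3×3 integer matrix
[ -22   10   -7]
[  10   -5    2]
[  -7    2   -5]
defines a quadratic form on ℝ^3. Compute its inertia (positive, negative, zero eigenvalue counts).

step 0: pivot -22 → sign −
step 1: pivot -5/11 → sign −
step 2: pivot 3/10 → sign +
signature = (1, 2, 0)

Answer: (1, 2, 0)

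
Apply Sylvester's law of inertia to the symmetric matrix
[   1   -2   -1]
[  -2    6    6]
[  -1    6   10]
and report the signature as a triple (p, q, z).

Answer: (3, 0, 0)

Derivation:
step 0: pivot 1 → sign +
step 1: pivot 2 → sign +
step 2: pivot 1 → sign +
signature = (3, 0, 0)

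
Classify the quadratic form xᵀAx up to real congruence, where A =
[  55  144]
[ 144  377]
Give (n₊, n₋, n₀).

step 0: pivot 55 → sign +
step 1: pivot -1/55 → sign −
signature = (1, 1, 0)

Answer: (1, 1, 0)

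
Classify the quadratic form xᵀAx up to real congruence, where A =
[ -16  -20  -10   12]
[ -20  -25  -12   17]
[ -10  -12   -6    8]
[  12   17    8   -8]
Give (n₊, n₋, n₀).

step 0: pivot -16 → sign −
step 1: pivot 1/4 → sign +
step 2: pivot -1 → sign −
step 3: pivot 1 → sign +
signature = (2, 2, 0)

Answer: (2, 2, 0)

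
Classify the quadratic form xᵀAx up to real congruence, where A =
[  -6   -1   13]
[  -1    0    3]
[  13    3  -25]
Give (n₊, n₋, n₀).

step 0: pivot -6 → sign −
step 1: pivot 1/6 → sign +
step 2: pivot -1 → sign −
signature = (1, 2, 0)

Answer: (1, 2, 0)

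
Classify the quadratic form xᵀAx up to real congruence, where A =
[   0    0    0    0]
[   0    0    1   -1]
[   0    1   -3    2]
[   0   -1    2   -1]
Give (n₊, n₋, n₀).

Answer: (1, 1, 2)

Derivation:
step 0: pivot -3 → sign −
step 1: pivot 1/3 → sign +
step 2: row/col 2 already zero → sign 0
step 3: row/col 3 already zero → sign 0
signature = (1, 1, 2)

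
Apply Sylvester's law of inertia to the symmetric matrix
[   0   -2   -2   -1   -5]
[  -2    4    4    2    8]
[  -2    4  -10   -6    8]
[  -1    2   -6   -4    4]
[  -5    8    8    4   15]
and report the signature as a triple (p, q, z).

step 0: pivot 4 → sign +
step 1: pivot -1 → sign −
step 2: pivot -14 → sign −
step 3: pivot -3/7 → sign −
step 4: row/col 4 already zero → sign 0
signature = (1, 3, 1)

Answer: (1, 3, 1)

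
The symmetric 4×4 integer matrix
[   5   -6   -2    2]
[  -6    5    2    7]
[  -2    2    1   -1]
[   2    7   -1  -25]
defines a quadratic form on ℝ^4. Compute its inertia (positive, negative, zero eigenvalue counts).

Answer: (3, 1, 0)

Derivation:
step 0: pivot 5 → sign +
step 1: pivot -11/5 → sign −
step 2: pivot 3/11 → sign +
step 3: pivot 1 → sign +
signature = (3, 1, 0)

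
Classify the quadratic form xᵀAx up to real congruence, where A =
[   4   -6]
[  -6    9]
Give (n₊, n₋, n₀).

step 0: pivot 4 → sign +
step 1: row/col 1 already zero → sign 0
signature = (1, 0, 1)

Answer: (1, 0, 1)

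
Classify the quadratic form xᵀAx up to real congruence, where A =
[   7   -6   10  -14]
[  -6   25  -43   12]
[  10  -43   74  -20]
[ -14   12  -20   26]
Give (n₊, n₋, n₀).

Answer: (3, 1, 0)

Derivation:
step 0: pivot 7 → sign +
step 1: pivot 139/7 → sign +
step 2: pivot 3/139 → sign +
step 3: pivot -2 → sign −
signature = (3, 1, 0)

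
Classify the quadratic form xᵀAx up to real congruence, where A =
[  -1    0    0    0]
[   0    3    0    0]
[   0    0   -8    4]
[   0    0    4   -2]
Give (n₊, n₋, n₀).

step 0: pivot -1 → sign −
step 1: pivot 3 → sign +
step 2: pivot -8 → sign −
step 3: row/col 3 already zero → sign 0
signature = (1, 2, 1)

Answer: (1, 2, 1)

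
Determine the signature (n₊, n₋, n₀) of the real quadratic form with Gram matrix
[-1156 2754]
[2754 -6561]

step 0: pivot -1156 → sign −
step 1: row/col 1 already zero → sign 0
signature = (0, 1, 1)

Answer: (0, 1, 1)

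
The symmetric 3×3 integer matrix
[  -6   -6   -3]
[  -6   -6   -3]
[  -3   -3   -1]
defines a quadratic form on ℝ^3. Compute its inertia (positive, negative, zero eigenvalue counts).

step 0: pivot -6 → sign −
step 1: pivot 1/2 → sign +
step 2: row/col 2 already zero → sign 0
signature = (1, 1, 1)

Answer: (1, 1, 1)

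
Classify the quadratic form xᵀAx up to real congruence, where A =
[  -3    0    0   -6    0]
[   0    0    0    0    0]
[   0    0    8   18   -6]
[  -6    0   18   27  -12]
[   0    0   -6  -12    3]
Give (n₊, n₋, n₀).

step 0: pivot -3 → sign −
step 1: pivot 8 → sign +
step 2: pivot -3/2 → sign −
step 3: row/col 3 already zero → sign 0
step 4: row/col 4 already zero → sign 0
signature = (1, 2, 2)

Answer: (1, 2, 2)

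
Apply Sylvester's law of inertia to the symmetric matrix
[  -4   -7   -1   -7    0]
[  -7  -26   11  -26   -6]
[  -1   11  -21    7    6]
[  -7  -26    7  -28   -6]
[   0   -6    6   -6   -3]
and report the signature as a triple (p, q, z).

step 0: pivot -4 → sign −
step 1: pivot -55/4 → sign −
step 2: pivot -491/55 → sign −
step 3: pivot -102/491 → sign −
step 4: pivot -3/17 → sign −
signature = (0, 5, 0)

Answer: (0, 5, 0)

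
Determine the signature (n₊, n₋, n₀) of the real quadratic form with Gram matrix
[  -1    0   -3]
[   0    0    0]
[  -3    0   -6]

Answer: (1, 1, 1)

Derivation:
step 0: pivot -1 → sign −
step 1: pivot 3 → sign +
step 2: row/col 2 already zero → sign 0
signature = (1, 1, 1)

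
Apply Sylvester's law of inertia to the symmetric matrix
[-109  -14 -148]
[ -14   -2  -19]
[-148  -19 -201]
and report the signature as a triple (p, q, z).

Answer: (0, 3, 0)

Derivation:
step 0: pivot -109 → sign −
step 1: pivot -22/109 → sign −
step 2: pivot -1/22 → sign −
signature = (0, 3, 0)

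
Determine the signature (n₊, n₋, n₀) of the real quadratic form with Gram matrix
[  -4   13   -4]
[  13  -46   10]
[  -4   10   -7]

Answer: (0, 3, 0)

Derivation:
step 0: pivot -4 → sign −
step 1: pivot -15/4 → sign −
step 2: pivot -3/5 → sign −
signature = (0, 3, 0)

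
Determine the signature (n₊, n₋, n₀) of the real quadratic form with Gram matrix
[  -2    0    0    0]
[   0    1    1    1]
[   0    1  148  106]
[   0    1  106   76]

step 0: pivot -2 → sign −
step 1: pivot 1 → sign +
step 2: pivot 147 → sign +
step 3: row/col 3 already zero → sign 0
signature = (2, 1, 1)

Answer: (2, 1, 1)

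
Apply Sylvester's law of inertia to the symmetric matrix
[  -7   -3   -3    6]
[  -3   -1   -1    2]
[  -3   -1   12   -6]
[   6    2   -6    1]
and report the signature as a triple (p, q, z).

step 0: pivot -7 → sign −
step 1: pivot 2/7 → sign +
step 2: pivot 13 → sign +
step 3: pivot 1/13 → sign +
signature = (3, 1, 0)

Answer: (3, 1, 0)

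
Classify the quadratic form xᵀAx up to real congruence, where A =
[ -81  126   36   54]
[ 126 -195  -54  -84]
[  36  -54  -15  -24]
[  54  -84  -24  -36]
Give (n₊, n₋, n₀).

Answer: (1, 2, 1)

Derivation:
step 0: pivot -81 → sign −
step 1: pivot 1 → sign +
step 2: pivot -3 → sign −
step 3: row/col 3 already zero → sign 0
signature = (1, 2, 1)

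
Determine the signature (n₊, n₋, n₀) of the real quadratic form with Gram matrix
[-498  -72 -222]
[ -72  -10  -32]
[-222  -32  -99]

Answer: (1, 2, 0)

Derivation:
step 0: pivot -498 → sign −
step 1: pivot 34/83 → sign +
step 2: pivot -1/17 → sign −
signature = (1, 2, 0)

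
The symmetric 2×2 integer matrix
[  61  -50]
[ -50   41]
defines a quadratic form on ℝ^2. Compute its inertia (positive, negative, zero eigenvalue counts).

Answer: (2, 0, 0)

Derivation:
step 0: pivot 61 → sign +
step 1: pivot 1/61 → sign +
signature = (2, 0, 0)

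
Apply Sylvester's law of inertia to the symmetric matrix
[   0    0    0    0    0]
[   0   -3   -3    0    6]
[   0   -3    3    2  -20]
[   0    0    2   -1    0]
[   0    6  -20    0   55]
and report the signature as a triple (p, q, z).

step 0: pivot -3 → sign −
step 1: pivot 6 → sign +
step 2: pivot -5/3 → sign −
step 3: pivot -3/5 → sign −
step 4: row/col 4 already zero → sign 0
signature = (1, 3, 1)

Answer: (1, 3, 1)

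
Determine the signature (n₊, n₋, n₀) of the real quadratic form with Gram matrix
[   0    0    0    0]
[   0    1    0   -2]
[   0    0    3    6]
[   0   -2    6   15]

step 0: pivot 1 → sign +
step 1: pivot 3 → sign +
step 2: pivot -1 → sign −
step 3: row/col 3 already zero → sign 0
signature = (2, 1, 1)

Answer: (2, 1, 1)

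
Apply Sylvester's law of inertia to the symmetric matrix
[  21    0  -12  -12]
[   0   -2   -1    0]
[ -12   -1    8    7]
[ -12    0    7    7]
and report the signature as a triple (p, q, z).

step 0: pivot 21 → sign +
step 1: pivot -2 → sign −
step 2: pivot 23/14 → sign +
step 3: pivot 3/23 → sign +
signature = (3, 1, 0)

Answer: (3, 1, 0)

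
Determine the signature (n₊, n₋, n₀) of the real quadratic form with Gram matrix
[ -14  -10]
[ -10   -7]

Answer: (1, 1, 0)

Derivation:
step 0: pivot -14 → sign −
step 1: pivot 1/7 → sign +
signature = (1, 1, 0)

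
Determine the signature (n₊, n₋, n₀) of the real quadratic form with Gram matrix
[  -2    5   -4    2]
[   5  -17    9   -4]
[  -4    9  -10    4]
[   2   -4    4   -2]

step 0: pivot -2 → sign −
step 1: pivot -9/2 → sign −
step 2: pivot -16/9 → sign −
step 3: pivot 1/4 → sign +
signature = (1, 3, 0)

Answer: (1, 3, 0)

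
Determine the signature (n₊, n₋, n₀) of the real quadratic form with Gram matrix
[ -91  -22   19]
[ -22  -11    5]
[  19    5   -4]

step 0: pivot -91 → sign −
step 1: pivot -517/91 → sign −
step 2: pivot -2/517 → sign −
signature = (0, 3, 0)

Answer: (0, 3, 0)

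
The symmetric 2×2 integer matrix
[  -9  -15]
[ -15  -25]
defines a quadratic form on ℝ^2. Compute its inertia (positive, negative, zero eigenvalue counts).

step 0: pivot -9 → sign −
step 1: row/col 1 already zero → sign 0
signature = (0, 1, 1)

Answer: (0, 1, 1)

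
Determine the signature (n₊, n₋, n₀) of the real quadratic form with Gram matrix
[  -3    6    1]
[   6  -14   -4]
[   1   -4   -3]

step 0: pivot -3 → sign −
step 1: pivot -2 → sign −
step 2: pivot -2/3 → sign −
signature = (0, 3, 0)

Answer: (0, 3, 0)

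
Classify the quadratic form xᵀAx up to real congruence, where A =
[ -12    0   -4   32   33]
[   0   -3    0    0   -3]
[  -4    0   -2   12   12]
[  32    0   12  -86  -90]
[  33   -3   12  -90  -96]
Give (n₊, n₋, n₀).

Answer: (1, 4, 0)

Derivation:
step 0: pivot -12 → sign −
step 1: pivot -3 → sign −
step 2: pivot -2/3 → sign −
step 3: pivot 2 → sign +
step 4: pivot -3/4 → sign −
signature = (1, 4, 0)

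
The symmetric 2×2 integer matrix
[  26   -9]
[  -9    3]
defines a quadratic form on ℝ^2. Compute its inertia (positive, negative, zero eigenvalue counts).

Answer: (1, 1, 0)

Derivation:
step 0: pivot 26 → sign +
step 1: pivot -3/26 → sign −
signature = (1, 1, 0)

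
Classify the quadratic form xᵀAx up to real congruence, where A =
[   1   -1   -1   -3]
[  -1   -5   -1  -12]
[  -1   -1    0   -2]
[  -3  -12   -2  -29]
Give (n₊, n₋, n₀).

Answer: (1, 3, 0)

Derivation:
step 0: pivot 1 → sign +
step 1: pivot -6 → sign −
step 2: pivot -1/3 → sign −
step 3: pivot -1/2 → sign −
signature = (1, 3, 0)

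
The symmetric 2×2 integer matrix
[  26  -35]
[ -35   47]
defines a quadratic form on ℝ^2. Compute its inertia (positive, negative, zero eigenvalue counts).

Answer: (1, 1, 0)

Derivation:
step 0: pivot 26 → sign +
step 1: pivot -3/26 → sign −
signature = (1, 1, 0)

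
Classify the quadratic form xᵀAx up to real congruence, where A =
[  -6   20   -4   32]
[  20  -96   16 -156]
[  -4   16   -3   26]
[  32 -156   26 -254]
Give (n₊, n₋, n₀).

step 0: pivot -6 → sign −
step 1: pivot -88/3 → sign −
step 2: pivot -1/11 → sign −
step 3: row/col 3 already zero → sign 0
signature = (0, 3, 1)

Answer: (0, 3, 1)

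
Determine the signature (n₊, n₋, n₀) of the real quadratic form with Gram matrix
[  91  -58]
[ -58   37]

Answer: (2, 0, 0)

Derivation:
step 0: pivot 91 → sign +
step 1: pivot 3/91 → sign +
signature = (2, 0, 0)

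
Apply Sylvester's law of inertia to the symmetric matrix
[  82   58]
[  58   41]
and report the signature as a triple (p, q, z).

Answer: (1, 1, 0)

Derivation:
step 0: pivot 82 → sign +
step 1: pivot -1/41 → sign −
signature = (1, 1, 0)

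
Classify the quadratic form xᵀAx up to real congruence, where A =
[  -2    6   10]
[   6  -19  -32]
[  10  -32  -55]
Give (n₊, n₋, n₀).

step 0: pivot -2 → sign −
step 1: pivot -1 → sign −
step 2: pivot -1 → sign −
signature = (0, 3, 0)

Answer: (0, 3, 0)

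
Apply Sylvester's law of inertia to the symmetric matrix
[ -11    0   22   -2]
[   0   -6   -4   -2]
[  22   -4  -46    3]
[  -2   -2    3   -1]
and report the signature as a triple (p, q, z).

Answer: (1, 3, 0)

Derivation:
step 0: pivot -11 → sign −
step 1: pivot -6 → sign −
step 2: pivot 2/3 → sign +
step 3: pivot -3/22 → sign −
signature = (1, 3, 0)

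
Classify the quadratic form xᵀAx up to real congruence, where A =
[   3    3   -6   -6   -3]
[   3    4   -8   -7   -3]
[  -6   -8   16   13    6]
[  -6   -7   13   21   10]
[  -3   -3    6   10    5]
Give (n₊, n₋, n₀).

step 0: pivot 3 → sign +
step 1: pivot 1 → sign +
step 2: pivot 8 → sign +
step 3: pivot -1/8 → sign −
step 4: pivot 2 → sign +
signature = (4, 1, 0)

Answer: (4, 1, 0)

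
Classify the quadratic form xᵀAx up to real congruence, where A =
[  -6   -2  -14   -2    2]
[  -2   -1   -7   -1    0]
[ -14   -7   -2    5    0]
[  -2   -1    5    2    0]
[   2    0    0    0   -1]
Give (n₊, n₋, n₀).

Answer: (2, 3, 0)

Derivation:
step 0: pivot -6 → sign −
step 1: pivot -1/3 → sign −
step 2: pivot 47 → sign +
step 3: pivot -3/47 → sign −
step 4: pivot 1 → sign +
signature = (2, 3, 0)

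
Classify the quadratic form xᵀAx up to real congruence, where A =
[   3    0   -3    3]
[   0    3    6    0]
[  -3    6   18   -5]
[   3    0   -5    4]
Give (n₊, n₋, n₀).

step 0: pivot 3 → sign +
step 1: pivot 3 → sign +
step 2: pivot 3 → sign +
step 3: pivot -1/3 → sign −
signature = (3, 1, 0)

Answer: (3, 1, 0)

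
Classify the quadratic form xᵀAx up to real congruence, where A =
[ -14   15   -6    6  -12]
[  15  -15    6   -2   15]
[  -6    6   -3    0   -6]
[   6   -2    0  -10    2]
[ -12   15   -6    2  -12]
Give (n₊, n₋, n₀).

Answer: (1, 4, 0)

Derivation:
step 0: pivot -14 → sign −
step 1: pivot 15/14 → sign +
step 2: pivot -3/5 → sign −
step 3: pivot -74/3 → sign −
step 4: pivot -6/37 → sign −
signature = (1, 4, 0)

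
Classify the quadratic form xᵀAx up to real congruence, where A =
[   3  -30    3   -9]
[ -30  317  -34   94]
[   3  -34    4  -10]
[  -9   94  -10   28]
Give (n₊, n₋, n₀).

step 0: pivot 3 → sign +
step 1: pivot 17 → sign +
step 2: pivot 1/17 → sign +
step 3: row/col 3 already zero → sign 0
signature = (3, 0, 1)

Answer: (3, 0, 1)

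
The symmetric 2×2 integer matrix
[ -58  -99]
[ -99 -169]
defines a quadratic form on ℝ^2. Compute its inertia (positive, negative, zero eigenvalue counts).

step 0: pivot -58 → sign −
step 1: pivot -1/58 → sign −
signature = (0, 2, 0)

Answer: (0, 2, 0)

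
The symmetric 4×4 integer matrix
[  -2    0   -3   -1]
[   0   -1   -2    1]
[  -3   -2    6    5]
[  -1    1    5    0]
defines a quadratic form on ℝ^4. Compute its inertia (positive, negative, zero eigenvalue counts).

Answer: (2, 2, 0)

Derivation:
step 0: pivot -2 → sign −
step 1: pivot -1 → sign −
step 2: pivot 29/2 → sign +
step 3: pivot 3/29 → sign +
signature = (2, 2, 0)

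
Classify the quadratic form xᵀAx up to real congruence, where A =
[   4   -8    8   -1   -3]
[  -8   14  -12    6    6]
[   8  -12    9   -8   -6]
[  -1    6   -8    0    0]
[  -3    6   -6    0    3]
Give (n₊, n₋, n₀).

step 0: pivot 4 → sign +
step 1: pivot -2 → sign −
step 2: pivot 1 → sign +
step 3: pivot 15/4 → sign +
step 4: pivot 3/5 → sign +
signature = (4, 1, 0)

Answer: (4, 1, 0)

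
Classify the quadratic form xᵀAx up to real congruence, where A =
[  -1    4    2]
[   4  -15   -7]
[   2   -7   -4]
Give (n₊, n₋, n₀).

Answer: (1, 2, 0)

Derivation:
step 0: pivot -1 → sign −
step 1: pivot 1 → sign +
step 2: pivot -1 → sign −
signature = (1, 2, 0)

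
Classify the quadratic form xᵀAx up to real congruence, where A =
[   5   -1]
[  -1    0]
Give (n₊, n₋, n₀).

Answer: (1, 1, 0)

Derivation:
step 0: pivot 5 → sign +
step 1: pivot -1/5 → sign −
signature = (1, 1, 0)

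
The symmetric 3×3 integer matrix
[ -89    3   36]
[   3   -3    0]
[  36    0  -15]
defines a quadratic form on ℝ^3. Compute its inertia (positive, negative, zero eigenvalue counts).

step 0: pivot -89 → sign −
step 1: pivot -258/89 → sign −
step 2: pivot 3/43 → sign +
signature = (1, 2, 0)

Answer: (1, 2, 0)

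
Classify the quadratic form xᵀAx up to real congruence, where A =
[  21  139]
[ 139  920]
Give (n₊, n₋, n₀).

step 0: pivot 21 → sign +
step 1: pivot -1/21 → sign −
signature = (1, 1, 0)

Answer: (1, 1, 0)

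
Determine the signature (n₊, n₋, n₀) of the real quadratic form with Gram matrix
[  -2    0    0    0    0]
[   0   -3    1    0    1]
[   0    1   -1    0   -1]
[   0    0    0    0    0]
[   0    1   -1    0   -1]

Answer: (0, 3, 2)

Derivation:
step 0: pivot -2 → sign −
step 1: pivot -3 → sign −
step 2: pivot -2/3 → sign −
step 3: row/col 3 already zero → sign 0
step 4: row/col 4 already zero → sign 0
signature = (0, 3, 2)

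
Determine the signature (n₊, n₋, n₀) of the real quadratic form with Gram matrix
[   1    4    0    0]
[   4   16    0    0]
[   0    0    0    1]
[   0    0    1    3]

Answer: (2, 1, 1)

Derivation:
step 0: pivot 1 → sign +
step 1: pivot 3 → sign +
step 2: pivot -1/3 → sign −
step 3: row/col 3 already zero → sign 0
signature = (2, 1, 1)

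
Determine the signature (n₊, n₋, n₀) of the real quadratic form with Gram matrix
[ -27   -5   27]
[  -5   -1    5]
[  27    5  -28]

step 0: pivot -27 → sign −
step 1: pivot -2/27 → sign −
step 2: pivot -1 → sign −
signature = (0, 3, 0)

Answer: (0, 3, 0)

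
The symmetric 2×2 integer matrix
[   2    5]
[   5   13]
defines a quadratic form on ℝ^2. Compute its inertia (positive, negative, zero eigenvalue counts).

Answer: (2, 0, 0)

Derivation:
step 0: pivot 2 → sign +
step 1: pivot 1/2 → sign +
signature = (2, 0, 0)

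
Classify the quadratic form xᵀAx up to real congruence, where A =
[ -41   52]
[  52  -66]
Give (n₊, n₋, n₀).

step 0: pivot -41 → sign −
step 1: pivot -2/41 → sign −
signature = (0, 2, 0)

Answer: (0, 2, 0)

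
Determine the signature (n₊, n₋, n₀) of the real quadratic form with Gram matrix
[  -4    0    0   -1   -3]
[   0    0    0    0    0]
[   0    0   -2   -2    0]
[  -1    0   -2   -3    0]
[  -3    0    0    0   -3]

step 0: pivot -4 → sign −
step 1: pivot -2 → sign −
step 2: pivot -3/4 → sign −
step 3: row/col 3 already zero → sign 0
step 4: row/col 4 already zero → sign 0
signature = (0, 3, 2)

Answer: (0, 3, 2)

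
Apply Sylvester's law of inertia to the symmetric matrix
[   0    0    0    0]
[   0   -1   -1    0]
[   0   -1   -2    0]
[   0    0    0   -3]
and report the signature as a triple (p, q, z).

Answer: (0, 3, 1)

Derivation:
step 0: pivot -1 → sign −
step 1: pivot -1 → sign −
step 2: pivot -3 → sign −
step 3: row/col 3 already zero → sign 0
signature = (0, 3, 1)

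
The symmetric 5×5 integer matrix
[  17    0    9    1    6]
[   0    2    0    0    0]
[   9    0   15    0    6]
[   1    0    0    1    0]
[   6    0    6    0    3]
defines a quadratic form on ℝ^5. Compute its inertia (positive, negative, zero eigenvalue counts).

Answer: (5, 0, 0)

Derivation:
step 0: pivot 17 → sign +
step 1: pivot 2 → sign +
step 2: pivot 174/17 → sign +
step 3: pivot 53/58 → sign +
step 4: pivot 3/53 → sign +
signature = (5, 0, 0)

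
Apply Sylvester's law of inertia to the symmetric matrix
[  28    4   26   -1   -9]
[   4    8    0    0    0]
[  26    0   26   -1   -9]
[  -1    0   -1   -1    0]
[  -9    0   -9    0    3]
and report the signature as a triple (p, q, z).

step 0: pivot 28 → sign +
step 1: pivot 52/7 → sign +
step 2: pivot -27/26 → sign −
step 3: row/col 3 already zero → sign 0
step 4: row/col 4 already zero → sign 0
signature = (2, 1, 2)

Answer: (2, 1, 2)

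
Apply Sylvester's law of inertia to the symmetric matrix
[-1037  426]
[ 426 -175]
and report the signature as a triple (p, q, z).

Answer: (1, 1, 0)

Derivation:
step 0: pivot -1037 → sign −
step 1: pivot 1/1037 → sign +
signature = (1, 1, 0)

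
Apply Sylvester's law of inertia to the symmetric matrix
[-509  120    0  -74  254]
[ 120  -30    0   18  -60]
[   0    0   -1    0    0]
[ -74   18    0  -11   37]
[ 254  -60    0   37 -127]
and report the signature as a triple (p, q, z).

Answer: (0, 5, 0)

Derivation:
step 0: pivot -509 → sign −
step 1: pivot -870/509 → sign −
step 2: pivot -1 → sign −
step 3: pivot -9/145 → sign −
step 4: pivot -2/9 → sign −
signature = (0, 5, 0)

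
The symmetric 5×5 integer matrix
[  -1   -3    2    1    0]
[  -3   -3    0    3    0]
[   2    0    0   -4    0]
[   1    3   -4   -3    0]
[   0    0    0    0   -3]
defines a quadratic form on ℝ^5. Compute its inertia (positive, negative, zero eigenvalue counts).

step 0: pivot -1 → sign −
step 1: pivot 6 → sign +
step 2: pivot -2 → sign −
step 3: pivot -3 → sign −
step 4: row/col 4 already zero → sign 0
signature = (1, 3, 1)

Answer: (1, 3, 1)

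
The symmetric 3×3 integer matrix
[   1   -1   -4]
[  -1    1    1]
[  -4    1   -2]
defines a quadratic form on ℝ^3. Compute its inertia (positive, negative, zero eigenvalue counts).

step 0: pivot 1 → sign +
step 1: pivot -18 → sign −
step 2: pivot 1/2 → sign +
signature = (2, 1, 0)

Answer: (2, 1, 0)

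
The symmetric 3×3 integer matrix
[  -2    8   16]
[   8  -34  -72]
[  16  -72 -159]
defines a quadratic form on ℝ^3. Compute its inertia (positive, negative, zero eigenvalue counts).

step 0: pivot -2 → sign −
step 1: pivot -2 → sign −
step 2: pivot 1 → sign +
signature = (1, 2, 0)

Answer: (1, 2, 0)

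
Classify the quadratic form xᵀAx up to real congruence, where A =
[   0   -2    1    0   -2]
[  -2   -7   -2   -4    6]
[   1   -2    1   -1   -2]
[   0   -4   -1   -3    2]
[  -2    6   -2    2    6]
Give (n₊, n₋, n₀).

step 0: pivot -7 → sign −
step 1: pivot 4/7 → sign +
step 2: pivot -11/4 → sign −
step 3: pivot 3/11 → sign +
step 4: pivot -2 → sign −
signature = (2, 3, 0)

Answer: (2, 3, 0)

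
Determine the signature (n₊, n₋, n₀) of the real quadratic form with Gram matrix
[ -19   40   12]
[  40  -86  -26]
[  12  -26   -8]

step 0: pivot -19 → sign −
step 1: pivot -34/19 → sign −
step 2: pivot -2/17 → sign −
signature = (0, 3, 0)

Answer: (0, 3, 0)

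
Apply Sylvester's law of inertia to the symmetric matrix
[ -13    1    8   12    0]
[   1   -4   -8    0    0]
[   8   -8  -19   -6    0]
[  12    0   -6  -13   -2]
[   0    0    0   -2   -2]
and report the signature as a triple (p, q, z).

step 0: pivot -13 → sign −
step 1: pivot -51/13 → sign −
step 2: pivot -3/17 → sign −
step 3: pivot -1 → sign −
step 4: pivot 2 → sign +
signature = (1, 4, 0)

Answer: (1, 4, 0)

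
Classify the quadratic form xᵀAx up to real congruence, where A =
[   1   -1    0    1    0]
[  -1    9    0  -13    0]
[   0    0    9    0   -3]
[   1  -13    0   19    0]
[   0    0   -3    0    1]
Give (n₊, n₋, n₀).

step 0: pivot 1 → sign +
step 1: pivot 8 → sign +
step 2: pivot 9 → sign +
step 3: row/col 3 already zero → sign 0
step 4: row/col 4 already zero → sign 0
signature = (3, 0, 2)

Answer: (3, 0, 2)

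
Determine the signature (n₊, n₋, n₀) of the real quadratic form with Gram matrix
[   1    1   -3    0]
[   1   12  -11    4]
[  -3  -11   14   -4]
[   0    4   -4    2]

Answer: (3, 1, 0)

Derivation:
step 0: pivot 1 → sign +
step 1: pivot 11 → sign +
step 2: pivot -9/11 → sign −
step 3: pivot 2 → sign +
signature = (3, 1, 0)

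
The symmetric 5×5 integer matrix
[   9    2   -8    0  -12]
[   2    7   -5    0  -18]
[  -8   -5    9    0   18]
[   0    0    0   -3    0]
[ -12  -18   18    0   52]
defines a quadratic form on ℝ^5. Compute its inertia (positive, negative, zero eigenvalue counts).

step 0: pivot 9 → sign +
step 1: pivot 59/9 → sign +
step 2: pivot 18/59 → sign +
step 3: pivot -3 → sign −
step 4: row/col 4 already zero → sign 0
signature = (3, 1, 1)

Answer: (3, 1, 1)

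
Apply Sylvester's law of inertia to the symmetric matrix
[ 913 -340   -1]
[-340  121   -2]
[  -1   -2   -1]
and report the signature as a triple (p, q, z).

Answer: (2, 1, 0)

Derivation:
step 0: pivot 913 → sign +
step 1: pivot -5127/913 → sign −
step 2: pivot 2/1709 → sign +
signature = (2, 1, 0)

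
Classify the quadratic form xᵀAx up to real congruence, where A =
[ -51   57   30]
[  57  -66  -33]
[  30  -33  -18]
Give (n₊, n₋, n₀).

step 0: pivot -51 → sign −
step 1: pivot -39/17 → sign −
step 2: pivot -3/13 → sign −
signature = (0, 3, 0)

Answer: (0, 3, 0)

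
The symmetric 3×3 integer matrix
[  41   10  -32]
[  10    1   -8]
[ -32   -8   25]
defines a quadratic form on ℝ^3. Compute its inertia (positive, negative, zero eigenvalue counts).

step 0: pivot 41 → sign +
step 1: pivot -59/41 → sign −
step 2: pivot 3/59 → sign +
signature = (2, 1, 0)

Answer: (2, 1, 0)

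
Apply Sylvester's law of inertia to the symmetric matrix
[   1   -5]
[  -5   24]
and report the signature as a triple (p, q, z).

step 0: pivot 1 → sign +
step 1: pivot -1 → sign −
signature = (1, 1, 0)

Answer: (1, 1, 0)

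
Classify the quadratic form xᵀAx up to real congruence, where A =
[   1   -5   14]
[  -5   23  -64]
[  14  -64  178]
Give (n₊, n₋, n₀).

Answer: (1, 1, 1)

Derivation:
step 0: pivot 1 → sign +
step 1: pivot -2 → sign −
step 2: row/col 2 already zero → sign 0
signature = (1, 1, 1)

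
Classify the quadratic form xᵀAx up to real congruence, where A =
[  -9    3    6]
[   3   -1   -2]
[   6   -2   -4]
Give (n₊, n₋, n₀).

step 0: pivot -9 → sign −
step 1: row/col 1 already zero → sign 0
step 2: row/col 2 already zero → sign 0
signature = (0, 1, 2)

Answer: (0, 1, 2)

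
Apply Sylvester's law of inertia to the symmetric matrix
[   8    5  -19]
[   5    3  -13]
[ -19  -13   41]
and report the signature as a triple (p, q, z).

Answer: (2, 1, 0)

Derivation:
step 0: pivot 8 → sign +
step 1: pivot -1/8 → sign −
step 2: pivot 6 → sign +
signature = (2, 1, 0)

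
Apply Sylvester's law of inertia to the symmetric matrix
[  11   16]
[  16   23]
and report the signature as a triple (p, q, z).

step 0: pivot 11 → sign +
step 1: pivot -3/11 → sign −
signature = (1, 1, 0)

Answer: (1, 1, 0)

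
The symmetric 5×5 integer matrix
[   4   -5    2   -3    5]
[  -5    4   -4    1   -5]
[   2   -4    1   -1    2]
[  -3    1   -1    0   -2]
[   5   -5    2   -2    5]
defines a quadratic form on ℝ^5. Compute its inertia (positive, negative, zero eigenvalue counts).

Answer: (3, 2, 0)

Derivation:
step 0: pivot 4 → sign +
step 1: pivot -9/4 → sign −
step 2: pivot 1 → sign +
step 3: pivot -13/3 → sign −
step 4: pivot 3/13 → sign +
signature = (3, 2, 0)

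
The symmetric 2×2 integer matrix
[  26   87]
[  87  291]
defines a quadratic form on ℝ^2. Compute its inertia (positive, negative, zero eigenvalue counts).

step 0: pivot 26 → sign +
step 1: pivot -3/26 → sign −
signature = (1, 1, 0)

Answer: (1, 1, 0)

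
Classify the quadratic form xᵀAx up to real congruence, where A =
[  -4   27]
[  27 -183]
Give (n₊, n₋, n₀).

Answer: (0, 2, 0)

Derivation:
step 0: pivot -4 → sign −
step 1: pivot -3/4 → sign −
signature = (0, 2, 0)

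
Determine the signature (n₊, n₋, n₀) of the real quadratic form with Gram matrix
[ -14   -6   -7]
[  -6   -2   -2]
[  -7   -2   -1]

Answer: (2, 1, 0)

Derivation:
step 0: pivot -14 → sign −
step 1: pivot 4/7 → sign +
step 2: pivot 3/4 → sign +
signature = (2, 1, 0)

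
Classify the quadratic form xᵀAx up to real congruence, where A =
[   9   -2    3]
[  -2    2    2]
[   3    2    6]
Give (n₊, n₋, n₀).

Answer: (3, 0, 0)

Derivation:
step 0: pivot 9 → sign +
step 1: pivot 14/9 → sign +
step 2: pivot 3/7 → sign +
signature = (3, 0, 0)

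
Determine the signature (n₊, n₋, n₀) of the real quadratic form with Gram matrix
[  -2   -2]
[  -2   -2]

Answer: (0, 1, 1)

Derivation:
step 0: pivot -2 → sign −
step 1: row/col 1 already zero → sign 0
signature = (0, 1, 1)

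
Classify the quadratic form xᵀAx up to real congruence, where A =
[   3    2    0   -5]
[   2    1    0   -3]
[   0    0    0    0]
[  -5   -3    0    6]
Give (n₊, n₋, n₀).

Answer: (1, 2, 1)

Derivation:
step 0: pivot 3 → sign +
step 1: pivot -1/3 → sign −
step 2: pivot -2 → sign −
step 3: row/col 3 already zero → sign 0
signature = (1, 2, 1)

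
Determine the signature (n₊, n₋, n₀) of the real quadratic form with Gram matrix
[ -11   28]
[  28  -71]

step 0: pivot -11 → sign −
step 1: pivot 3/11 → sign +
signature = (1, 1, 0)

Answer: (1, 1, 0)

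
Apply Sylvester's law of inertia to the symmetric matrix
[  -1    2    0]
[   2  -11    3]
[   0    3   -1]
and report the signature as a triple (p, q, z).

Answer: (1, 2, 0)

Derivation:
step 0: pivot -1 → sign −
step 1: pivot -7 → sign −
step 2: pivot 2/7 → sign +
signature = (1, 2, 0)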